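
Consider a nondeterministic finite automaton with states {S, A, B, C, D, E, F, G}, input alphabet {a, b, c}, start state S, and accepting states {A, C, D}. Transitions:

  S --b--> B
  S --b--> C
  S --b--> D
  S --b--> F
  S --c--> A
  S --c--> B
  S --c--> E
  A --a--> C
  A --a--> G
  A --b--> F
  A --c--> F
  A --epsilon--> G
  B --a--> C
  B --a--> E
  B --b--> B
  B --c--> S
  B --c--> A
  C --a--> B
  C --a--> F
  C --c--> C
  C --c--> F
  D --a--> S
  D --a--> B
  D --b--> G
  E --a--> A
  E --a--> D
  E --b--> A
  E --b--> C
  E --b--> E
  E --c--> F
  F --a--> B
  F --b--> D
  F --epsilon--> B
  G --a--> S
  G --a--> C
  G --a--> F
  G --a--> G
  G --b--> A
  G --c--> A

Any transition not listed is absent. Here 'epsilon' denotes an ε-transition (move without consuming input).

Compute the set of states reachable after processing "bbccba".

Start in {S}.
Read 'b': {S} → {B, C, D, F}.
Read 'b': {B, C, D, F} → {B, D, G}.
Read 'c': {B, D, G} → {S, A, G}.
Read 'c': {S, A, G} → {A, B, E, F, G}.
Read 'b': {A, B, E, F, G} → {A, B, C, D, E, F, G}.
Read 'a': {A, B, C, D, E, F, G} → {S, A, B, C, D, E, F, G}.

{S, A, B, C, D, E, F, G}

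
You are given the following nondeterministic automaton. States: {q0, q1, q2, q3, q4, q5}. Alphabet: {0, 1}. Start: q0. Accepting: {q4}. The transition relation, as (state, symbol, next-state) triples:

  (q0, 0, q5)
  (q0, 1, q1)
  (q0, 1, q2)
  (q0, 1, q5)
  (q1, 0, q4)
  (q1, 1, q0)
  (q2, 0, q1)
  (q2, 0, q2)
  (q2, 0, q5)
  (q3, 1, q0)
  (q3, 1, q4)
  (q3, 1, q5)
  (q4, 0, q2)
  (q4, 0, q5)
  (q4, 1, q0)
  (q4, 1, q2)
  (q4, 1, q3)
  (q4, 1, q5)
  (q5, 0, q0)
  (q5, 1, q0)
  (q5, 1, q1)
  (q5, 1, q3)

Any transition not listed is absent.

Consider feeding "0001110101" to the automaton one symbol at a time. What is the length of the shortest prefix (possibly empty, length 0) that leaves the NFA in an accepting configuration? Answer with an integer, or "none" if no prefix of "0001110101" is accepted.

5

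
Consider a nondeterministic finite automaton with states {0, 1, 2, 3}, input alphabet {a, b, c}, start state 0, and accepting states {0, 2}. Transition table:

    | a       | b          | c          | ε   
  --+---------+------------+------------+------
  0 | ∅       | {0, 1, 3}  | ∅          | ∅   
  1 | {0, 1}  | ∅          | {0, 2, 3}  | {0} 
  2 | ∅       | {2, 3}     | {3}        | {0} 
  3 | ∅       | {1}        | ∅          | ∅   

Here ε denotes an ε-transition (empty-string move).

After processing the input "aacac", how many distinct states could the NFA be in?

Start in {0}.
Read 'a': 0→∅; now ∅.
The set is empty and remains empty for the remaining 4 symbols.
That set has 0 states.

0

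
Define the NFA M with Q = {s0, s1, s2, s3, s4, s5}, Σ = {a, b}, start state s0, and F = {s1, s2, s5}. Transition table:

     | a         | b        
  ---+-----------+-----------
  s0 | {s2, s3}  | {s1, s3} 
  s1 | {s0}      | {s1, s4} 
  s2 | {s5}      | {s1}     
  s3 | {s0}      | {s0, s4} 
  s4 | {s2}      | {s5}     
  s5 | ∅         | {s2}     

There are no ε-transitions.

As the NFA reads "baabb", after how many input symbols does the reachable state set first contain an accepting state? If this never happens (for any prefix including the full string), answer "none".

1

Start in {s0}.
Read 'b': s0→{s1, s3}; now {s1, s3}.
None of the earlier sets intersect F, but {s1, s3} does.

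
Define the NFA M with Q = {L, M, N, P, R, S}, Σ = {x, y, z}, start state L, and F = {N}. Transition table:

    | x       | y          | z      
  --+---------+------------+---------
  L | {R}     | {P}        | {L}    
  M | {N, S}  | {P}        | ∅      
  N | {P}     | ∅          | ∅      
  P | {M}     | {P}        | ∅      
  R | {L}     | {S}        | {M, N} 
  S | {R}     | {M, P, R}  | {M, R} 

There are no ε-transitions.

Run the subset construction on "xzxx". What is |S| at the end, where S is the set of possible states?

3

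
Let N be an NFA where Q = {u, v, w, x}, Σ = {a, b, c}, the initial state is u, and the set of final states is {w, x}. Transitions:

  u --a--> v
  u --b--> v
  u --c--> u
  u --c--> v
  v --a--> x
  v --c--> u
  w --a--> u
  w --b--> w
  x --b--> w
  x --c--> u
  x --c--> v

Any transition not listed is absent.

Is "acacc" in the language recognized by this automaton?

No

Start in {u}.
Read 'a': {u} → {v}.
Read 'c': {v} → {u}.
Read 'a': {u} → {v}.
Read 'c': {v} → {u}.
Read 'c': {u} → {u, v}.
The final set {u, v} contains no accepting state.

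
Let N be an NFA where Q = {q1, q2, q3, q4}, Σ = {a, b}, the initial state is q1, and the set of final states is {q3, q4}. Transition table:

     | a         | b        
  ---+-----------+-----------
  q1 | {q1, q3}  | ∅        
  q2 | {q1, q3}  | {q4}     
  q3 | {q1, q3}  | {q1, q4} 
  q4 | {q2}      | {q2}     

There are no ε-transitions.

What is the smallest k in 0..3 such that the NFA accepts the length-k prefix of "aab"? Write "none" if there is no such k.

1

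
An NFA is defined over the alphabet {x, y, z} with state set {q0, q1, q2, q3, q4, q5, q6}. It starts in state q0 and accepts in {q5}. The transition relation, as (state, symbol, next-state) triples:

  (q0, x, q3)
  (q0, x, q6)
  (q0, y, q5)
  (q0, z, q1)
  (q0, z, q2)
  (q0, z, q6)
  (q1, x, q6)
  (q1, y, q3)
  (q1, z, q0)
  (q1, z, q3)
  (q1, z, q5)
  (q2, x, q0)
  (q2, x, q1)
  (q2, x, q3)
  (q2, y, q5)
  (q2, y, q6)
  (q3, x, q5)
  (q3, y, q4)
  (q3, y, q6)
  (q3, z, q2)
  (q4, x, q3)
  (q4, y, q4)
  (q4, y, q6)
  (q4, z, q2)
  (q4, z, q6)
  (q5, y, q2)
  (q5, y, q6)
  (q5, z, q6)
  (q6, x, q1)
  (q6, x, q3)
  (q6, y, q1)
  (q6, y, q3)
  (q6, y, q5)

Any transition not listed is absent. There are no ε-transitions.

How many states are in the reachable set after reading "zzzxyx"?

4

Start in {q0}.
Read 'z': {q0} → {q1, q2, q6}.
Read 'z': {q1, q2, q6} → {q0, q3, q5}.
Read 'z': {q0, q3, q5} → {q1, q2, q6}.
Read 'x': {q1, q2, q6} → {q0, q1, q3, q6}.
Read 'y': {q0, q1, q3, q6} → {q1, q3, q4, q5, q6}.
Read 'x': {q1, q3, q4, q5, q6} → {q1, q3, q5, q6}.
That set has 4 states.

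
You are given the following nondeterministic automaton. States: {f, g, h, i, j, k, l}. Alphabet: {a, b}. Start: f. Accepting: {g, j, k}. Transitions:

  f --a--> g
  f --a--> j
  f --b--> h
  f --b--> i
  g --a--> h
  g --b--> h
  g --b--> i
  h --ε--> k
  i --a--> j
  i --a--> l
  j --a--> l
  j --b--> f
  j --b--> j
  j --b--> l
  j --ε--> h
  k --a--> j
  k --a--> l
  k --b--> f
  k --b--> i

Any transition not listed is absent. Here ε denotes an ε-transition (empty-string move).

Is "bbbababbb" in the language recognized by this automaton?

Yes

Start in {f}.
Read 'b': f→{h, i}; union {h, i}; ε-closure = {h, i, k}.
Read 'b': h→∅, i→∅, k→{f, i}; now {f, i}.
Read 'b': f→{h, i}, i→∅; union {h, i}; ε-closure = {h, i, k}.
Read 'a': h→∅, i→{j, l}, k→{j, l}; union {j, l}; ε-closure = {h, j, k, l}.
Read 'b': h→∅, j→{f, j, l}, k→{f, i}, l→∅; union {f, i, j, l}; ε-closure = {f, h, i, j, k, l}.
Read 'a': f→{g, j}, h→∅, i→{j, l}, j→{l}, k→{j, l}, l→∅; union {g, j, l}; ε-closure = {g, h, j, k, l}.
Read 'b': g→{h, i}, h→∅, j→{f, j, l}, k→{f, i}, l→∅; union {f, h, i, j, l}; ε-closure = {f, h, i, j, k, l}.
Read 'b': f→{h, i}, h→∅, i→∅, j→{f, j, l}, k→{f, i}, l→∅; union {f, h, i, j, l}; ε-closure = {f, h, i, j, k, l}.
Read 'b': f→{h, i}, h→∅, i→∅, j→{f, j, l}, k→{f, i}, l→∅; union {f, h, i, j, l}; ε-closure = {f, h, i, j, k, l}.
The final set {f, h, i, j, k, l} contains the accepting states j, k.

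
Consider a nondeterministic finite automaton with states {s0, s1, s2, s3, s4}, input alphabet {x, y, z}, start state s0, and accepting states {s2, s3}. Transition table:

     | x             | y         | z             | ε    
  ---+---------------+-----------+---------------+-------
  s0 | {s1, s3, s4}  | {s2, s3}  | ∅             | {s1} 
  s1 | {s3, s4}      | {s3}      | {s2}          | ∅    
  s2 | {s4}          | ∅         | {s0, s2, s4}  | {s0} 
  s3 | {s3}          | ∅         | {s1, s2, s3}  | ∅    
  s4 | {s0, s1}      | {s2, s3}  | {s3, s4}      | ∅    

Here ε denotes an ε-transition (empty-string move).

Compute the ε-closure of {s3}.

Begin with {s3}.
No ε-moves leave this set, so the closure equals the set itself.

{s3}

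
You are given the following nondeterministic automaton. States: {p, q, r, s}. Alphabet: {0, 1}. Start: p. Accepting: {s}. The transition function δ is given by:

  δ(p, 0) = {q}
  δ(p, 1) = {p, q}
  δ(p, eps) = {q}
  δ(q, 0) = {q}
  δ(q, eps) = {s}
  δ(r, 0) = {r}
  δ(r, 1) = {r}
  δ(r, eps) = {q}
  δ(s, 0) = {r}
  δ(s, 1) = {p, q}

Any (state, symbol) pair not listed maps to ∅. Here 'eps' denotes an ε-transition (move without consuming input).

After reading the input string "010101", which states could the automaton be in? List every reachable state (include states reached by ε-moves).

{p, q, r, s}

Start: ε-closure({p}) = {p, q, s}.
Read '0': p→{q}, q→{q}, s→{r}; union {q, r}; ε-closure = {q, r, s}.
Read '1': q→∅, r→{r}, s→{p, q}; union {p, q, r}; ε-closure = {p, q, r, s}.
Read '0': p→{q}, q→{q}, r→{r}, s→{r}; union {q, r}; ε-closure = {q, r, s}.
Read '1': q→∅, r→{r}, s→{p, q}; union {p, q, r}; ε-closure = {p, q, r, s}.
Read '0': p→{q}, q→{q}, r→{r}, s→{r}; union {q, r}; ε-closure = {q, r, s}.
Read '1': q→∅, r→{r}, s→{p, q}; union {p, q, r}; ε-closure = {p, q, r, s}.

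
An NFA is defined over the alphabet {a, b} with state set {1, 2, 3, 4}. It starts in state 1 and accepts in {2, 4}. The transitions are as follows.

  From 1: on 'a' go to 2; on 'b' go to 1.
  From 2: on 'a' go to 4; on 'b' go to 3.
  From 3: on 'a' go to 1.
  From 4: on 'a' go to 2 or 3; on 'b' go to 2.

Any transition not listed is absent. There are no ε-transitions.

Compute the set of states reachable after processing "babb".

∅

Start in {1}.
Read 'b': 1→{1}; now {1}.
Read 'a': 1→{2}; now {2}.
Read 'b': 2→{3}; now {3}.
Read 'b': 3→∅; now ∅.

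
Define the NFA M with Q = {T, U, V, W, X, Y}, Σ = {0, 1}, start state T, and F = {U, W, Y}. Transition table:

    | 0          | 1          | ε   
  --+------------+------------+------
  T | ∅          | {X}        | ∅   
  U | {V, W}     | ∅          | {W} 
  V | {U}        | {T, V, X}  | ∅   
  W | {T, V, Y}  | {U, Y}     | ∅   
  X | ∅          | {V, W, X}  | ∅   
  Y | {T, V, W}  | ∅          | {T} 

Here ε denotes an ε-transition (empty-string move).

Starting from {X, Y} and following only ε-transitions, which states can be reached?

{T, X, Y}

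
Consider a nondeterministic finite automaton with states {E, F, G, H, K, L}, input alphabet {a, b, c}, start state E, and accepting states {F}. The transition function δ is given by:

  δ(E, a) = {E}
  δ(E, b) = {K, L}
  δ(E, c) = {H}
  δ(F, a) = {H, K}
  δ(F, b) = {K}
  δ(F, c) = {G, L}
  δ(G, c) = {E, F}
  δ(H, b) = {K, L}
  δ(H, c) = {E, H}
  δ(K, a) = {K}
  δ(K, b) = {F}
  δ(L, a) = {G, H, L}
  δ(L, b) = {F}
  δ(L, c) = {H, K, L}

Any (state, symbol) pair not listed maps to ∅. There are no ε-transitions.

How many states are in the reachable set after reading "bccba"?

4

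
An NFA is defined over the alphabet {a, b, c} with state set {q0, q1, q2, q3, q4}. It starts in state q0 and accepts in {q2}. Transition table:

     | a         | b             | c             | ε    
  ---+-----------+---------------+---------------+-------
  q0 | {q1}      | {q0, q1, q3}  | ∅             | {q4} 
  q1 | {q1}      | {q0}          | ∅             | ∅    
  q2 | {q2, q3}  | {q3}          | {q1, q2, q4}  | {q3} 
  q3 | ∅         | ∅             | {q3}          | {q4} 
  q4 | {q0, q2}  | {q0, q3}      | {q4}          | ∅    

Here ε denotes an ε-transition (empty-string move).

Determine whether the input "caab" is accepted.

No

Start: ε-closure({q0}) = {q0, q4}.
Read 'c': q0→∅, q4→{q4}; now {q4}.
Read 'a': q4→{q0, q2}; union {q0, q2}; ε-closure = {q0, q2, q3, q4}.
Read 'a': q0→{q1}, q2→{q2, q3}, q3→∅, q4→{q0, q2}; union {q0, q1, q2, q3}; ε-closure = {q0, q1, q2, q3, q4}.
Read 'b': q0→{q0, q1, q3}, q1→{q0}, q2→{q3}, q3→∅, q4→{q0, q3}; union {q0, q1, q3}; ε-closure = {q0, q1, q3, q4}.
The final set {q0, q1, q3, q4} contains no accepting state.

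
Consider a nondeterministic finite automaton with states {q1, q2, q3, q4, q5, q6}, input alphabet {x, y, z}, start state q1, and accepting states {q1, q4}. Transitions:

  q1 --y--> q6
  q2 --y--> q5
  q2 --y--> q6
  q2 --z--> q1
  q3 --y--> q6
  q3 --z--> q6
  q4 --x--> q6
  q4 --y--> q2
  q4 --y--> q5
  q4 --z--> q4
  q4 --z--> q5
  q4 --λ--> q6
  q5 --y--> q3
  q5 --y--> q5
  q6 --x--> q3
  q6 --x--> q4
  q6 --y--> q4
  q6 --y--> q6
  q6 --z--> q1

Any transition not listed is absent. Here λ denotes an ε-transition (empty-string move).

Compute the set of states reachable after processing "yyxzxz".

Start in {q1}.
Read 'y': {q1} → {q6}.
Read 'y': {q6} → {q4, q6}.
Read 'x': {q4, q6} → {q3, q4, q6}.
Read 'z': {q3, q4, q6} → {q1, q4, q5, q6}.
Read 'x': {q1, q4, q5, q6} → {q3, q4, q6}.
Read 'z': {q3, q4, q6} → {q1, q4, q5, q6}.

{q1, q4, q5, q6}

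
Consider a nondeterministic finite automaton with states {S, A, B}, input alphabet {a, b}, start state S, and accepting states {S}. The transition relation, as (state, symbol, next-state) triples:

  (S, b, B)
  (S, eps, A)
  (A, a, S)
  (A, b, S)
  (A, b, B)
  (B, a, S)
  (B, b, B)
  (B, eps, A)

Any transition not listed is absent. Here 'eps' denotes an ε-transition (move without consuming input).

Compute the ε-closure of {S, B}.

{S, A, B}

Begin with {S, B}.
ε-move S → A; add A.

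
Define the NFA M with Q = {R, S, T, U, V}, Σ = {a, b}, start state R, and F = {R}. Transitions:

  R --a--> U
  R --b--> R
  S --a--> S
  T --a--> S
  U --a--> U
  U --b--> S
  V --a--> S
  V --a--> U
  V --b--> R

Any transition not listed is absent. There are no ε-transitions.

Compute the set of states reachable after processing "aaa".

{U}

Start in {R}.
Read 'a': {R} → {U}.
Read 'a': {U} → {U}.
Read 'a': {U} → {U}.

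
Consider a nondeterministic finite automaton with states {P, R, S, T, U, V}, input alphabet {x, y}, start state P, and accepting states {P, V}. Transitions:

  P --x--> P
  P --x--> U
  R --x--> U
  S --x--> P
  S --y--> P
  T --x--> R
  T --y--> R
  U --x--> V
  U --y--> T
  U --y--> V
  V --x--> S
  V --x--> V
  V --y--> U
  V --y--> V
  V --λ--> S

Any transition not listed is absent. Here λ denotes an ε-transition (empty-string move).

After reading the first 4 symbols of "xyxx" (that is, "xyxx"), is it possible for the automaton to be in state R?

Start in {P}.
Read 'x': P→{P, U}; now {P, U}.
Read 'y': P→∅, U→{T, V}; union {T, V}; ε-closure = {S, T, V}.
Read 'x': S→{P}, T→{R}, V→{S, V}; now {P, R, S, V}.
Read 'x': P→{P, U}, R→{U}, S→{P}, V→{S, V}; now {P, S, U, V}.
State R is not in {P, S, U, V}.

No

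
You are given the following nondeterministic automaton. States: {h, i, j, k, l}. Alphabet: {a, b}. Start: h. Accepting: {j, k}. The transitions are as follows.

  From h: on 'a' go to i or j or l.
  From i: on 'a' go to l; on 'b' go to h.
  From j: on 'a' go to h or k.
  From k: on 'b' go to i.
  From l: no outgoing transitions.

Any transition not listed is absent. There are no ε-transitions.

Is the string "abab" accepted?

Start in {h}.
Read 'a': h→{i, j, l}; now {i, j, l}.
Read 'b': i→{h}, j→∅, l→∅; now {h}.
Read 'a': h→{i, j, l}; now {i, j, l}.
Read 'b': i→{h}, j→∅, l→∅; now {h}.
The final set {h} contains no accepting state.

No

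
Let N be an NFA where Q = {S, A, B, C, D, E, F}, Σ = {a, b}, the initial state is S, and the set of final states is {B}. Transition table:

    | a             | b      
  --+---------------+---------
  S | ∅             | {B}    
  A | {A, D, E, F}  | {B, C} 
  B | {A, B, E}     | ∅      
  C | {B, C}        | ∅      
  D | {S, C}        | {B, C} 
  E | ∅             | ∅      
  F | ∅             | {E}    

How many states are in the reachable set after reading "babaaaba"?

4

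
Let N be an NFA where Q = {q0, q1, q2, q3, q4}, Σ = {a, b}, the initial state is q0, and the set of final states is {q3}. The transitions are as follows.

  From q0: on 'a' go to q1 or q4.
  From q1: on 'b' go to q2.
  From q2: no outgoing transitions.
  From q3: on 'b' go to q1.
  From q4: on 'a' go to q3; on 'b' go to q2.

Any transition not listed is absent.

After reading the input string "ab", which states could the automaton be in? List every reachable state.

{q2}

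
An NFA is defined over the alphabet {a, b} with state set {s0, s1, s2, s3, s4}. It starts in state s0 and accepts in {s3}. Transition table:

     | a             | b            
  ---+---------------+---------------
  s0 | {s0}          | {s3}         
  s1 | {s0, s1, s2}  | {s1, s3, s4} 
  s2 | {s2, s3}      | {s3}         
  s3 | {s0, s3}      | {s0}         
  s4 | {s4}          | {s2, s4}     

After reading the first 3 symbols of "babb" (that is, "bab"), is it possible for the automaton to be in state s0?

Yes

Start in {s0}.
Read 'b': s0→{s3}; now {s3}.
Read 'a': s3→{s0, s3}; now {s0, s3}.
Read 'b': s0→{s3}, s3→{s0}; now {s0, s3}.
State s0 is in {s0, s3}.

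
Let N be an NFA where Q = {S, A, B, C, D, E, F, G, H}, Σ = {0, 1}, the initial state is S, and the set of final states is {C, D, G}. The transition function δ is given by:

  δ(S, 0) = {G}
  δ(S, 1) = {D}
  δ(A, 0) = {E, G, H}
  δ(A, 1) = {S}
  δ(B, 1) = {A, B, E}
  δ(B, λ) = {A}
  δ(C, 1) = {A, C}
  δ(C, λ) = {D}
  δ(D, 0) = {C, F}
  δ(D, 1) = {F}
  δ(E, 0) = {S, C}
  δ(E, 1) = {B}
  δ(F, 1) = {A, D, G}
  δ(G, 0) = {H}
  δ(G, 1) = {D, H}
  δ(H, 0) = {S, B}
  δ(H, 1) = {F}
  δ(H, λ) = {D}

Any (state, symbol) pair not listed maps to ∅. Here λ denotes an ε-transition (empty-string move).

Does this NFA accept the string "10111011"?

Yes

Start in {S}.
Read '1': {S} → {D}.
Read '0': {D} → {C, D, F}.
Read '1': {C, D, F} → {A, C, D, F, G}.
Read '1': {A, C, D, F, G} → {S, A, C, D, F, G, H}.
Read '1': {S, A, C, D, F, G, H} → {S, A, C, D, F, G, H}.
Read '0': {S, A, C, D, F, G, H} → {S, A, B, C, D, E, F, G, H}.
Read '1': {S, A, B, C, D, E, F, G, H} → {S, A, B, C, D, E, F, G, H}.
Read '1': {S, A, B, C, D, E, F, G, H} → {S, A, B, C, D, E, F, G, H}.
The final set {S, A, B, C, D, E, F, G, H} contains the accepting states C, D, G.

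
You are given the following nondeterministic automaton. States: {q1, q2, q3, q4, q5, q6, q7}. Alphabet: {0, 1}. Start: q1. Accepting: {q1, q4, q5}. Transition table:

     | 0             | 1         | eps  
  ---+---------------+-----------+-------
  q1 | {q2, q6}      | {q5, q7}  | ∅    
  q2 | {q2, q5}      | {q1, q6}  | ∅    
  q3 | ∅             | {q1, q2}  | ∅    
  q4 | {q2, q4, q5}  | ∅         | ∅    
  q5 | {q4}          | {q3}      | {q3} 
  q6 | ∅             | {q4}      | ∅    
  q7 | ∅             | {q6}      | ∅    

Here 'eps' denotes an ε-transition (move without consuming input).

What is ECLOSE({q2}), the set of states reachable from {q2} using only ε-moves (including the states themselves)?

{q2}

Begin with {q2}.
No ε-moves leave this set, so the closure equals the set itself.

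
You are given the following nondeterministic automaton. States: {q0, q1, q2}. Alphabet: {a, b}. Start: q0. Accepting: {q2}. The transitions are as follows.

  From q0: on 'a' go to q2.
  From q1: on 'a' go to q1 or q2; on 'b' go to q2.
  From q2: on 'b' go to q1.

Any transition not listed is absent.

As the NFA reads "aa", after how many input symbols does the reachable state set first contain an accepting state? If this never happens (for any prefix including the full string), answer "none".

1

Start in {q0}.
Read 'a': {q0} → {q2}.
None of the earlier sets intersect F, but {q2} does.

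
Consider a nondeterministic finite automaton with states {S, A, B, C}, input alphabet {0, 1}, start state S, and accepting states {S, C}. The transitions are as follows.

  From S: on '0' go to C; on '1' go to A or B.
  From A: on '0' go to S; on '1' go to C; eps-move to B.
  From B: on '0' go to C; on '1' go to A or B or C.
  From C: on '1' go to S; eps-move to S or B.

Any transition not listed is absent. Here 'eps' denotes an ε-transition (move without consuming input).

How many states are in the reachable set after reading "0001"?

4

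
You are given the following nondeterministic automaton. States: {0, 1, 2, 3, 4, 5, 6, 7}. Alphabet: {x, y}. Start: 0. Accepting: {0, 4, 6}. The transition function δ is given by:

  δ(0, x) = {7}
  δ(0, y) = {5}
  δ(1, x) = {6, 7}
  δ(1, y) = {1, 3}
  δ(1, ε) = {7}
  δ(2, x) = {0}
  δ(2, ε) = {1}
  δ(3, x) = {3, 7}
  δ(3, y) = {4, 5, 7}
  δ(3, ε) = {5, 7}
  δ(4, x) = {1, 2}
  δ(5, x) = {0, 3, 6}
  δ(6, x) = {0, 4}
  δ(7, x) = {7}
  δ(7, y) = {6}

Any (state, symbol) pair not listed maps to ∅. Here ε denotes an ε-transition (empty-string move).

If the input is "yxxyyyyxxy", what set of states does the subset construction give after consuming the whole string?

∅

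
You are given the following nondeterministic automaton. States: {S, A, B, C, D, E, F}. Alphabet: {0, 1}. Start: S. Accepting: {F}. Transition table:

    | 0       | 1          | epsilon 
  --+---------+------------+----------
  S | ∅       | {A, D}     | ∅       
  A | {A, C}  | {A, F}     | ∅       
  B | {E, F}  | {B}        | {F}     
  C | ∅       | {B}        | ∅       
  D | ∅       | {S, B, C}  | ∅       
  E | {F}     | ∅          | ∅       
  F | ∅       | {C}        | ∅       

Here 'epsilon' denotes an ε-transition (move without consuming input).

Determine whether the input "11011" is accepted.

Start in {S}.
Read '1': S→{A, D}; now {A, D}.
Read '1': A→{A, F}, D→{S, B, C}; now {S, A, B, C, F}.
Read '0': S→∅, A→{A, C}, B→{E, F}, C→∅, F→∅; now {A, C, E, F}.
Read '1': A→{A, F}, C→{B}, E→∅, F→{C}; now {A, B, C, F}.
Read '1': A→{A, F}, B→{B}, C→{B}, F→{C}; now {A, B, C, F}.
The final set {A, B, C, F} contains the accepting state F.

Yes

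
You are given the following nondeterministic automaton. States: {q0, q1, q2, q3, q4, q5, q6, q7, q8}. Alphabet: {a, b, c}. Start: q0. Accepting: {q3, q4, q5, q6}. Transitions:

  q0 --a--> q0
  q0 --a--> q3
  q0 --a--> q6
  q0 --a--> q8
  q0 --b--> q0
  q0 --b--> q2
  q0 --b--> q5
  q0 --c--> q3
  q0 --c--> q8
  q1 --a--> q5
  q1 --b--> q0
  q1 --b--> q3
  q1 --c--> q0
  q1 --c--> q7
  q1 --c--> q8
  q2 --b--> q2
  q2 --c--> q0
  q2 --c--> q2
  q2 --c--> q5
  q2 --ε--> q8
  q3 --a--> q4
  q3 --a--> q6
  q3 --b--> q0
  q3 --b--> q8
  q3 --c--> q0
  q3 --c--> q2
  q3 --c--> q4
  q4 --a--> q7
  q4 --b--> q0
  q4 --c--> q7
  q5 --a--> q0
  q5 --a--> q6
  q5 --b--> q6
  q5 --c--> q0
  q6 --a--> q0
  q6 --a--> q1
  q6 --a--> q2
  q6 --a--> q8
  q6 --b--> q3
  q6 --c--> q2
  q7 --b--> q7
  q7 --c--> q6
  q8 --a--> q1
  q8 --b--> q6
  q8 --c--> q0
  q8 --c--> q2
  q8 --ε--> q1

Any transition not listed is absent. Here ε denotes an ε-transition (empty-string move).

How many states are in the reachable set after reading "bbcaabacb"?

8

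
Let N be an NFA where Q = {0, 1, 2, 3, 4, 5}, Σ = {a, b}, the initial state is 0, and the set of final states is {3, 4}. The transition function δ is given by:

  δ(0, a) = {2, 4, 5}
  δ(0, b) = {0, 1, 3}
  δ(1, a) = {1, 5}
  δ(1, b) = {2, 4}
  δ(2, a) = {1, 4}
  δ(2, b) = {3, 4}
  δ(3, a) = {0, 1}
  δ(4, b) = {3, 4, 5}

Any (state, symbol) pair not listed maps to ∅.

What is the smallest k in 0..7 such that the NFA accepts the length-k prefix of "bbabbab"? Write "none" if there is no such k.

Start in {0}.
Read 'b': {0} → {0, 1, 3}.
None of the earlier sets intersect F, but {0, 1, 3} does.

1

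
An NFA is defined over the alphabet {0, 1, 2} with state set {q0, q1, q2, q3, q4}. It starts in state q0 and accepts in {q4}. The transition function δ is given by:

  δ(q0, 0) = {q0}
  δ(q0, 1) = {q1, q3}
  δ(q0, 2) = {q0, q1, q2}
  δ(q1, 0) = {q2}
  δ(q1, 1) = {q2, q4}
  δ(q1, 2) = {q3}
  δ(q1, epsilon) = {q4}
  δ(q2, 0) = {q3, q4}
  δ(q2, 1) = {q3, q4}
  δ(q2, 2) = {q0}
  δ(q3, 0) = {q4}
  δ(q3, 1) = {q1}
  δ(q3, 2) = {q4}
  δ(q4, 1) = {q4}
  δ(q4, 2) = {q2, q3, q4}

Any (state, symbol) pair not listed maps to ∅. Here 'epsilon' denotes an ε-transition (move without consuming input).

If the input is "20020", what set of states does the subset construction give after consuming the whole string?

{q0, q2, q3, q4}

Start in {q0}.
Read '2': {q0} → {q0, q1, q2, q4}.
Read '0': {q0, q1, q2, q4} → {q0, q2, q3, q4}.
Read '0': {q0, q2, q3, q4} → {q0, q3, q4}.
Read '2': {q0, q3, q4} → {q0, q1, q2, q3, q4}.
Read '0': {q0, q1, q2, q3, q4} → {q0, q2, q3, q4}.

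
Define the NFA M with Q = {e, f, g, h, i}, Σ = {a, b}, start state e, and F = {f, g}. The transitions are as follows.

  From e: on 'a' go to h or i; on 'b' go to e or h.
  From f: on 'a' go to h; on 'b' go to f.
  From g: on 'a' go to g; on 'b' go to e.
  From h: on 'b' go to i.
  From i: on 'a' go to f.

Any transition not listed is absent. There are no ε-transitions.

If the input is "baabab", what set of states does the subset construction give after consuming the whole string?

{i}

Start in {e}.
Read 'b': {e} → {e, h}.
Read 'a': {e, h} → {h, i}.
Read 'a': {h, i} → {f}.
Read 'b': {f} → {f}.
Read 'a': {f} → {h}.
Read 'b': {h} → {i}.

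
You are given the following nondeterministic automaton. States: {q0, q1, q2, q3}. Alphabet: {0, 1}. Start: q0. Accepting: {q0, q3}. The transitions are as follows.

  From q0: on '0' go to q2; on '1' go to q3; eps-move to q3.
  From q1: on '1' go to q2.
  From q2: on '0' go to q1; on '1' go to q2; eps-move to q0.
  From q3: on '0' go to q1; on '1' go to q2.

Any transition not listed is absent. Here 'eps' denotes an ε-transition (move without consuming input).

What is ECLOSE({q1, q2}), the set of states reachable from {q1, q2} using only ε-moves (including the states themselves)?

Begin with {q1, q2}.
ε-move q2 → q0; add q0.
ε-move q0 → q3; add q3.

{q0, q1, q2, q3}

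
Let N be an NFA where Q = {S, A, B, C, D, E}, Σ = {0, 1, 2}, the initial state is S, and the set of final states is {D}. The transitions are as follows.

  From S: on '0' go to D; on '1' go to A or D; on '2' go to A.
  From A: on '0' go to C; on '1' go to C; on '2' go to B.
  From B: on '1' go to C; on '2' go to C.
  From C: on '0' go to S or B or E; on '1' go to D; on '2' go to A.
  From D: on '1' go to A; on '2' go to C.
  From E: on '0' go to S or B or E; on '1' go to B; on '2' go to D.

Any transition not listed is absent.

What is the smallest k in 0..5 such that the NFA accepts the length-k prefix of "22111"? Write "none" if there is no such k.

4

Start in {S}.
Read '2': {S} → {A}.
Read '2': {A} → {B}.
Read '1': {B} → {C}.
Read '1': {C} → {D}.
None of the earlier sets intersect F, but {D} does.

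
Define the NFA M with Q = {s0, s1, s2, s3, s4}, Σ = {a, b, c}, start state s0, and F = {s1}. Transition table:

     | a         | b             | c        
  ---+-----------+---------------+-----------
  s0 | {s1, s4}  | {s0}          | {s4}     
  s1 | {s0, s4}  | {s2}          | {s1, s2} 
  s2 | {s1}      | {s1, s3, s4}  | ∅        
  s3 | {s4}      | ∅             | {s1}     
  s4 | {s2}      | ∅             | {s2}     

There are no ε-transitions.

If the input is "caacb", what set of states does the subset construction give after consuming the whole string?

Start in {s0}.
Read 'c': {s0} → {s4}.
Read 'a': {s4} → {s2}.
Read 'a': {s2} → {s1}.
Read 'c': {s1} → {s1, s2}.
Read 'b': {s1, s2} → {s1, s2, s3, s4}.

{s1, s2, s3, s4}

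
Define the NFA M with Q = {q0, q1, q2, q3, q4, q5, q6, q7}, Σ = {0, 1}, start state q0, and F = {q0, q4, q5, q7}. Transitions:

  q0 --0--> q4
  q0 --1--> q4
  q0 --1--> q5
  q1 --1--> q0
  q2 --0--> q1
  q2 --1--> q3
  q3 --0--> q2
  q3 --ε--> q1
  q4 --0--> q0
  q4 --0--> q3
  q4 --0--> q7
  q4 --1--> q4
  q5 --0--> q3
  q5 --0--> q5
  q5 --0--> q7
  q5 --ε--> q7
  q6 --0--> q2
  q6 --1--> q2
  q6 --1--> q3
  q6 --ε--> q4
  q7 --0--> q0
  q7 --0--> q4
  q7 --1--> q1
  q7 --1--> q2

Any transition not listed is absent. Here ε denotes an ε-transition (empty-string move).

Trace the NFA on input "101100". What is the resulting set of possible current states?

Start in {q0}.
Read '1': q0→{q4, q5}; union {q4, q5}; ε-closure = {q4, q5, q7}.
Read '0': q4→{q0, q3, q7}, q5→{q3, q5, q7}, q7→{q0, q4}; union {q0, q3, q4, q5, q7}; ε-closure = {q0, q1, q3, q4, q5, q7}.
Read '1': q0→{q4, q5}, q1→{q0}, q3→∅, q4→{q4}, q5→∅, q7→{q1, q2}; union {q0, q1, q2, q4, q5}; ε-closure = {q0, q1, q2, q4, q5, q7}.
Read '1': q0→{q4, q5}, q1→{q0}, q2→{q3}, q4→{q4}, q5→∅, q7→{q1, q2}; union {q0, q1, q2, q3, q4, q5}; ε-closure = {q0, q1, q2, q3, q4, q5, q7}.
Read '0': q0→{q4}, q1→∅, q2→{q1}, q3→{q2}, q4→{q0, q3, q7}, q5→{q3, q5, q7}, q7→{q0, q4}; now {q0, q1, q2, q3, q4, q5, q7}.
Read '0': q0→{q4}, q1→∅, q2→{q1}, q3→{q2}, q4→{q0, q3, q7}, q5→{q3, q5, q7}, q7→{q0, q4}; now {q0, q1, q2, q3, q4, q5, q7}.

{q0, q1, q2, q3, q4, q5, q7}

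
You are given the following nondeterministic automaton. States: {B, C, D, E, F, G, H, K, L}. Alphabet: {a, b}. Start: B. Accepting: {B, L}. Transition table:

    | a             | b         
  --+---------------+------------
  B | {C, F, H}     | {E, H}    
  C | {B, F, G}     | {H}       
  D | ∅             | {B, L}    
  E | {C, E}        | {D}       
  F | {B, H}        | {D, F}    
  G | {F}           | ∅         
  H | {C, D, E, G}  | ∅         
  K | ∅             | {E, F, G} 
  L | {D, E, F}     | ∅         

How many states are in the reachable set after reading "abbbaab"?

Start in {B}.
Read 'a': B→{C, F, H}; now {C, F, H}.
Read 'b': C→{H}, F→{D, F}, H→∅; now {D, F, H}.
Read 'b': D→{B, L}, F→{D, F}, H→∅; now {B, D, F, L}.
Read 'b': B→{E, H}, D→{B, L}, F→{D, F}, L→∅; now {B, D, E, F, H, L}.
Read 'a': B→{C, F, H}, D→∅, E→{C, E}, F→{B, H}, H→{C, D, E, G}, L→{D, E, F}; now {B, C, D, E, F, G, H}.
Read 'a': B→{C, F, H}, C→{B, F, G}, D→∅, E→{C, E}, F→{B, H}, G→{F}, H→{C, D, E, G}; now {B, C, D, E, F, G, H}.
Read 'b': B→{E, H}, C→{H}, D→{B, L}, E→{D}, F→{D, F}, G→∅, H→∅; now {B, D, E, F, H, L}.
That set has 6 states.

6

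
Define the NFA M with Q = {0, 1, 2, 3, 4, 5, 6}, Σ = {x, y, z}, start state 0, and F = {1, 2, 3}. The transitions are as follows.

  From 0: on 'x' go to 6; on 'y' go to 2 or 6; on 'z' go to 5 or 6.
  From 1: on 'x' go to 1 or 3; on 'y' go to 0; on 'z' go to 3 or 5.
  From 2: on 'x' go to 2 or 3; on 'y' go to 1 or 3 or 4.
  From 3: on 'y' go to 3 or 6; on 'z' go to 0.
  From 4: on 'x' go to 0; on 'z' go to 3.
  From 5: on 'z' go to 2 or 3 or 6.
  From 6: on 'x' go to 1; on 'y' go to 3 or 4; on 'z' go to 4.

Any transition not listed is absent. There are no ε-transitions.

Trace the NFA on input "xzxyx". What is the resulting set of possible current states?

Start in {0}.
Read 'x': {0} → {6}.
Read 'z': {6} → {4}.
Read 'x': {4} → {0}.
Read 'y': {0} → {2, 6}.
Read 'x': {2, 6} → {1, 2, 3}.

{1, 2, 3}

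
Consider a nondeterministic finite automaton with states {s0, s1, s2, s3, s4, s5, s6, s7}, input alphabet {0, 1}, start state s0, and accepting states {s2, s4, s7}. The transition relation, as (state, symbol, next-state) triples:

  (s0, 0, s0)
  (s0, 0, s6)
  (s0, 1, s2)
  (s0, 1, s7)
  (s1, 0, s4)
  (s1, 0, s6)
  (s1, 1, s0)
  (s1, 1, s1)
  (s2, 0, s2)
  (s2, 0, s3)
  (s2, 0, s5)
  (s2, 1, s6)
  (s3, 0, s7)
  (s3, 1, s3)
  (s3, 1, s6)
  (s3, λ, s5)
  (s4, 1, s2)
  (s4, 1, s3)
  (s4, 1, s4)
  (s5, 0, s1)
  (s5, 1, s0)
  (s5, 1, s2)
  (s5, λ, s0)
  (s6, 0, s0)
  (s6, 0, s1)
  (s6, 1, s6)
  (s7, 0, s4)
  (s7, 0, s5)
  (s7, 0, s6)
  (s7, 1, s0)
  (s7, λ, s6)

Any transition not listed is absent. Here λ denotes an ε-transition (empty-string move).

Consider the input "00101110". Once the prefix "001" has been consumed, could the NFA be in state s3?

No

Start in {s0}.
Read '0': s0→{s0, s6}; now {s0, s6}.
Read '0': s0→{s0, s6}, s6→{s0, s1}; now {s0, s1, s6}.
Read '1': s0→{s2, s7}, s1→{s0, s1}, s6→{s6}; now {s0, s1, s2, s6, s7}.
State s3 is not in {s0, s1, s2, s6, s7}.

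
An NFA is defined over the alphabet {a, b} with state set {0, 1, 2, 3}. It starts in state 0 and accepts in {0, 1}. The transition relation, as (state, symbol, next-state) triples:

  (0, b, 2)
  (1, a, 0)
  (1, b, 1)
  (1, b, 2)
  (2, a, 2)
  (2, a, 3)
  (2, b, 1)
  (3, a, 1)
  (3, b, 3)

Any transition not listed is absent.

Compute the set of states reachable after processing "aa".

∅

Start in {0}.
Read 'a': {0} → ∅.
The set is empty and remains empty for the remaining 1 symbol.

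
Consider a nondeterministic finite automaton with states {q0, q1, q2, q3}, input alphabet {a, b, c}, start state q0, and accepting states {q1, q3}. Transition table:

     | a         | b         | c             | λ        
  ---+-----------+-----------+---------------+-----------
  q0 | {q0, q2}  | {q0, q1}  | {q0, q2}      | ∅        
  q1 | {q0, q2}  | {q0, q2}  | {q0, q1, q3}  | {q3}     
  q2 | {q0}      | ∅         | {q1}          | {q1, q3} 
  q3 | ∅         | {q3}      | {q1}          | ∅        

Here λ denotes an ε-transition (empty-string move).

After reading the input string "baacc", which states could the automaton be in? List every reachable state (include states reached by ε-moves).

{q0, q1, q2, q3}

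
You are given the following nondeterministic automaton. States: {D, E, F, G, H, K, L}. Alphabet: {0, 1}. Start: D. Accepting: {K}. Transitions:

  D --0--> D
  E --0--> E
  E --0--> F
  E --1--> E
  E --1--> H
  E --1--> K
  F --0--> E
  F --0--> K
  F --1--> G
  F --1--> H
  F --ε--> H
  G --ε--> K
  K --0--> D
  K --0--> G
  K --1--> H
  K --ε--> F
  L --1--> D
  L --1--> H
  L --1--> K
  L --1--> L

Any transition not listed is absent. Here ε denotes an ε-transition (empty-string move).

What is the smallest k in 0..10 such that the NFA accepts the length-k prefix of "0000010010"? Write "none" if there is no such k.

none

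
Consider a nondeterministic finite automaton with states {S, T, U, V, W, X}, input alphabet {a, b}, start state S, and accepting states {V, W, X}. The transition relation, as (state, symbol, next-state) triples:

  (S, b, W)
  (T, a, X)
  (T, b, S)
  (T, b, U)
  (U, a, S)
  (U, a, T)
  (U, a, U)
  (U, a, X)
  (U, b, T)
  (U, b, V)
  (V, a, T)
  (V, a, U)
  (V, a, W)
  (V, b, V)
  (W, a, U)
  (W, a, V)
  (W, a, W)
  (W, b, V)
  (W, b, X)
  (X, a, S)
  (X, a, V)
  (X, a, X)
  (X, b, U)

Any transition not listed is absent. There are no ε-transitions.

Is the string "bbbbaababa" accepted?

Start in {S}.
Read 'b': S→{W}; now {W}.
Read 'b': W→{V, X}; now {V, X}.
Read 'b': V→{V}, X→{U}; now {U, V}.
Read 'b': U→{T, V}, V→{V}; now {T, V}.
Read 'a': T→{X}, V→{T, U, W}; now {T, U, W, X}.
Read 'a': T→{X}, U→{S, T, U, X}, W→{U, V, W}, X→{S, V, X}; now {S, T, U, V, W, X}.
Read 'b': S→{W}, T→{S, U}, U→{T, V}, V→{V}, W→{V, X}, X→{U}; now {S, T, U, V, W, X}.
Read 'a': S→∅, T→{X}, U→{S, T, U, X}, V→{T, U, W}, W→{U, V, W}, X→{S, V, X}; now {S, T, U, V, W, X}.
Read 'b': S→{W}, T→{S, U}, U→{T, V}, V→{V}, W→{V, X}, X→{U}; now {S, T, U, V, W, X}.
Read 'a': S→∅, T→{X}, U→{S, T, U, X}, V→{T, U, W}, W→{U, V, W}, X→{S, V, X}; now {S, T, U, V, W, X}.
The final set {S, T, U, V, W, X} contains the accepting states V, W, X.

Yes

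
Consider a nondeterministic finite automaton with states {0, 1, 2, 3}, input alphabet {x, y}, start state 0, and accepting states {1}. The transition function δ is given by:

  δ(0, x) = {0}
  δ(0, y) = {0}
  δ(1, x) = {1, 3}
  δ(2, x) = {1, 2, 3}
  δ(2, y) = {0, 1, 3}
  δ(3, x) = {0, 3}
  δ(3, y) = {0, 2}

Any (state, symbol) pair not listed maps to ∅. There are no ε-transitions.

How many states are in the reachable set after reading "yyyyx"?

Start in {0}.
Read 'y': {0} → {0}.
Read 'y': {0} → {0}.
Read 'y': {0} → {0}.
Read 'y': {0} → {0}.
Read 'x': {0} → {0}.
That set has 1 state.

1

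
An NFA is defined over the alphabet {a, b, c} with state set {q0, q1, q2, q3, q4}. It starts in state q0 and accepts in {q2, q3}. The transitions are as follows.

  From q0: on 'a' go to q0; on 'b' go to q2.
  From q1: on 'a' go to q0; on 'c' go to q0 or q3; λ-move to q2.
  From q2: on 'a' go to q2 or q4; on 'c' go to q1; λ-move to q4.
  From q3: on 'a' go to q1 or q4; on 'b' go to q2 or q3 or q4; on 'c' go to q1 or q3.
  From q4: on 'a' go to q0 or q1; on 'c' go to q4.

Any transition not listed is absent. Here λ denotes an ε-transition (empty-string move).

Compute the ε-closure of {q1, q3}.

{q1, q2, q3, q4}

Begin with {q1, q3}.
ε-move q1 → q2; add q2.
ε-move q2 → q4; add q4.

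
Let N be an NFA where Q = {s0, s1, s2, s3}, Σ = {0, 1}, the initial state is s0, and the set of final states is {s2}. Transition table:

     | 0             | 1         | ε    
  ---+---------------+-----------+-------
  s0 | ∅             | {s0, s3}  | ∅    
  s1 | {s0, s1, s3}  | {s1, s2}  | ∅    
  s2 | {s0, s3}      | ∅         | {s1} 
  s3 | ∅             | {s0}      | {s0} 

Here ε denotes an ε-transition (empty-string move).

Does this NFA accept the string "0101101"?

No

Start in {s0}.
Read '0': s0→∅; now ∅.
The set is empty and remains empty for the remaining 6 symbols.
The final set ∅ contains no accepting state.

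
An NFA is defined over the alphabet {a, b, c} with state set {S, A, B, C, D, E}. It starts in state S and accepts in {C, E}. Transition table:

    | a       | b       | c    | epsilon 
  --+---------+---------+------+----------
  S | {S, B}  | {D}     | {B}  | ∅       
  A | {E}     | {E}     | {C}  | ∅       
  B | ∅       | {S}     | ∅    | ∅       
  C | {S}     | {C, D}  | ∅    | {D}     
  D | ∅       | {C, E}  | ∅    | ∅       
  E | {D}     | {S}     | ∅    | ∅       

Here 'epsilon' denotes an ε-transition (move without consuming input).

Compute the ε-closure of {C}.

{C, D}

Begin with {C}.
ε-move C → D; add D.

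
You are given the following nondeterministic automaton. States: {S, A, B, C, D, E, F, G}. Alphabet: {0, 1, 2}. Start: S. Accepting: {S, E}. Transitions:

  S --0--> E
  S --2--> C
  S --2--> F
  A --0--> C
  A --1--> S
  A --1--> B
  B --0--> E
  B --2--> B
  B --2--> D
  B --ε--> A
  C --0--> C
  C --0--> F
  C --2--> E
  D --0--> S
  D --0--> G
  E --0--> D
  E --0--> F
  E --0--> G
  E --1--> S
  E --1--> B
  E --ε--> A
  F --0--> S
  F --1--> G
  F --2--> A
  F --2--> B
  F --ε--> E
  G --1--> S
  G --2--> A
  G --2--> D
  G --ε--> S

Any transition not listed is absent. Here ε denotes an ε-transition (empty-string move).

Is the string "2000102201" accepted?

No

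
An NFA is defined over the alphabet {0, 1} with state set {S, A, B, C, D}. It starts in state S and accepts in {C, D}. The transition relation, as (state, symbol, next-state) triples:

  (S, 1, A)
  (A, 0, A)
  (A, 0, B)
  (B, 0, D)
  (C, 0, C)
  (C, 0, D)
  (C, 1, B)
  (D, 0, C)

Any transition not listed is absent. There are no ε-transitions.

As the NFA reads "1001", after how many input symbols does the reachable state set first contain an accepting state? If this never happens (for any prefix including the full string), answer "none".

3

Start in {S}.
Read '1': {S} → {A}.
Read '0': {A} → {A, B}.
Read '0': {A, B} → {A, B, D}.
None of the earlier sets intersect F, but {A, B, D} does.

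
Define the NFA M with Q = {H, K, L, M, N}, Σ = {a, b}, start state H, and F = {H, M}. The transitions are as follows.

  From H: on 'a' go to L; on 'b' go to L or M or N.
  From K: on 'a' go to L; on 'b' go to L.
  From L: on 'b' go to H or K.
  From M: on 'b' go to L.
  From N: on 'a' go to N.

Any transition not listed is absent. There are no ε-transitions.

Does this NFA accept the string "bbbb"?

Start in {H}.
Read 'b': {H} → {L, M, N}.
Read 'b': {L, M, N} → {H, K, L}.
Read 'b': {H, K, L} → {H, K, L, M, N}.
Read 'b': {H, K, L, M, N} → {H, K, L, M, N}.
The final set {H, K, L, M, N} contains the accepting states H, M.

Yes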